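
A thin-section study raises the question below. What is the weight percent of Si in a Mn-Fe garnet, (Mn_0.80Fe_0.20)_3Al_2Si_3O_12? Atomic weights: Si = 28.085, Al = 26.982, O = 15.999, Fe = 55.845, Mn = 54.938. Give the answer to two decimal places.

17.00 wt%

Molar mass of (Mn_0.80Fe_0.20)_3Al_2Si_3O_12: 2.40·54.938 + 0.60·55.845 + 2·26.982 + 3·28.085 + 12·15.999 = 495.565 g/mol.
Mass of Si per formula unit: 3 × 28.085 = 84.255 g.
Weight fraction Si = 84.255 / 495.565 = 0.1700.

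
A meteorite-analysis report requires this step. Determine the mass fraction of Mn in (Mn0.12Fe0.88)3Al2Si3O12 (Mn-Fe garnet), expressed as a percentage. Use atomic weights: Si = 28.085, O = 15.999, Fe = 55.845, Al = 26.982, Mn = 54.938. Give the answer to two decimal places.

3.98 wt%

Formula mass = 0.36·54.938 + 2.64·55.845 + 2·26.982 + 3·28.085 + 12·15.999 = 497.415 g/mol, of which 19.778 g is Mn.
So Mn makes up 19.778/497.415 = 0.0398 of the mass, i.e. 3.98%.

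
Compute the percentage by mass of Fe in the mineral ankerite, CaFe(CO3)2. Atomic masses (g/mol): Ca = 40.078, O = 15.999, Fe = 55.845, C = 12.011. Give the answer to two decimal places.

Formula mass = 1·40.078 + 1·55.845 + 2·12.011 + 6·15.999 = 215.939 g/mol, of which 55.845 g is Fe.
So Fe makes up 55.845/215.939 = 0.2586 of the mass, i.e. 25.86%.

25.86 weight percent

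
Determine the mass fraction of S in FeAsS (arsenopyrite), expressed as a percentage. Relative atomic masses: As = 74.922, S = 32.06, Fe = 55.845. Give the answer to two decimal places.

Formula mass = 1*55.845 + 1*74.922 + 1*32.06 = 162.827 g/mol, of which 32.060 g is S.
So S makes up 32.060/162.827 = 0.1969 of the mass, i.e. 19.69%.

19.69 mass %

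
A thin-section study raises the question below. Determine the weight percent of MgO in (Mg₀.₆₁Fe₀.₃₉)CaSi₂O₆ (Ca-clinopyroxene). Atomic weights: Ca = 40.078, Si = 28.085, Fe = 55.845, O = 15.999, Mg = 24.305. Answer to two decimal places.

10.74 wt%

Molar mass of (Mg₀.₆₁Fe₀.₃₉)CaSi₂O₆ = 0.61×24.305 + 0.39×55.845 + 1×40.078 + 2×28.085 + 6×15.999 = 228.848 g/mol.
Each formula unit contains 0.61 Mg, equivalent to 0.61/1 = 0.6100 mol MgO.
M(MgO) = 1×24.305 + 1×15.999 = 40.304 g/mol.
Mass of MgO per formula unit = 0.6100 × 40.304 = 24.585 g.
MgO wt% = 24.585 / 228.848 × 100 = 10.74%.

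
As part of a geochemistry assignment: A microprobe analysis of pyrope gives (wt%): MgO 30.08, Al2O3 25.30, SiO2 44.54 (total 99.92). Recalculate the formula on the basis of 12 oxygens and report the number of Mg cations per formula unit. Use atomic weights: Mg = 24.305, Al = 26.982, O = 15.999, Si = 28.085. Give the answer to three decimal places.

3.012 Mg apfu

MgO (M=40.304): mol = 0.74633; Mg = 0.74633, O = 0.74633.
Al2O3 (M=101.961): mol = 0.24813; Al = 0.49626, O = 0.74439.
SiO2 (M=60.083): mol = 0.74131; Si = 0.74131, O = 1.48262.
ΣO = 2.97334; factor = 12/ΣO = 4.03587.
Mg apfu = 0.74633 × 4.03587 = 3.012.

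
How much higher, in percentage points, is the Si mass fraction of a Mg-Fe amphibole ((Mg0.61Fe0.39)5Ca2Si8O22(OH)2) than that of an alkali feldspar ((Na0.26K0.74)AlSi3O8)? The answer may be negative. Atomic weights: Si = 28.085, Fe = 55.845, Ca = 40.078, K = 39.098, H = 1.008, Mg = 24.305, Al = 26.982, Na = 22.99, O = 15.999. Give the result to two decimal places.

-5.02 percentage points

M((Mg0.61Fe0.39)5Ca2Si8O22(OH)2) = 873.856 g/mol, so wt% Si = 224.680/873.856 × 100 = 25.71%.
M((Na0.26K0.74)AlSi3O8) = 274.139 g/mol, so wt% Si = 84.255/274.139 × 100 = 30.73%.
25.71 − 30.73 = -5.02 pp.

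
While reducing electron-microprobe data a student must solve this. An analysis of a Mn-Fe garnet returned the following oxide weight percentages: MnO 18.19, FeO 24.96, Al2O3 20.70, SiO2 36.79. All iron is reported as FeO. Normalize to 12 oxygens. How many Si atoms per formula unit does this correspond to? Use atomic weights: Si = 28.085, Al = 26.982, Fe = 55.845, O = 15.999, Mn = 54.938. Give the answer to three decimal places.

3.014 Si apfu

MnO: 18.19/70.937 = 0.25642 mol → 0.25642 mol Mn, 0.25642 mol O.
FeO: 24.96/71.844 = 0.34742 mol → 0.34742 mol Fe, 0.34742 mol O.
Al2O3: 20.70/101.961 = 0.20302 mol → 0.40604 mol Al, 0.60906 mol O.
SiO2: 36.79/60.083 = 0.61232 mol → 0.61232 mol Si, 1.22464 mol O.
Total oxygen = 2.43754 mol. Normalization factor = 12/2.43754 = 4.92300.
Si per 12 O = 0.61232 × 4.92300 = 3.014.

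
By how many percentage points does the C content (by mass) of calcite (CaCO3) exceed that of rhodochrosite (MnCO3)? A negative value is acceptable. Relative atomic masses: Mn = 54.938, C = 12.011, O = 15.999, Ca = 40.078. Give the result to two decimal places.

C in CaCO3: molar mass 100.086 g/mol; 1×12.011 = 12.011 g → 12.00 wt%.
C in MnCO3: molar mass 114.946 g/mol; 1×12.011 = 12.011 g → 10.45 wt%.
Difference = 12.00 − 10.45 = 1.55 percentage points.

1.55 percentage points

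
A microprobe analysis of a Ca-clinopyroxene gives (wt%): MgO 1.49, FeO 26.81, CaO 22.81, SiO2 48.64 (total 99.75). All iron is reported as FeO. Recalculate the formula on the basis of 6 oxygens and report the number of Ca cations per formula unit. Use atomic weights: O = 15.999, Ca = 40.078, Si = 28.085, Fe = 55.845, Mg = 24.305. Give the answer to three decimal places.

1.002 Ca apfu

MgO: 1.49/40.304 = 0.03697 mol → 0.03697 mol Mg, 0.03697 mol O.
FeO: 26.81/71.844 = 0.37317 mol → 0.37317 mol Fe, 0.37317 mol O.
CaO: 22.81/56.077 = 0.40676 mol → 0.40676 mol Ca, 0.40676 mol O.
SiO2: 48.64/60.083 = 0.80955 mol → 0.80955 mol Si, 1.61910 mol O.
Total oxygen = 2.43600 mol. Normalization factor = 6/2.43600 = 2.46305.
Ca per 6 O = 0.40676 × 2.46305 = 1.002.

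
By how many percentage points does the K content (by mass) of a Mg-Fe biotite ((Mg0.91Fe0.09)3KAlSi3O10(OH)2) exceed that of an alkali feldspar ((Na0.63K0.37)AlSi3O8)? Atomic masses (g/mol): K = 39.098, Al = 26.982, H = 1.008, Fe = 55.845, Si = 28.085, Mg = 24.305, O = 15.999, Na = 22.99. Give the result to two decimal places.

3.79 percentage points

M((Mg0.91Fe0.09)3KAlSi3O10(OH)2) = 425.770 g/mol, so wt% K = 39.098/425.770 × 100 = 9.18%.
M((Na0.63K0.37)AlSi3O8) = 268.179 g/mol, so wt% K = 14.466/268.179 × 100 = 5.39%.
9.18 − 5.39 = 3.79 pp.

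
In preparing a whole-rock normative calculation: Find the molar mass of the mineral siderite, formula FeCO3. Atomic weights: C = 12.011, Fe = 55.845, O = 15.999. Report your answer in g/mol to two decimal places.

115.85 g/mol

The formula mass is the sum 1*55.845 + 1*12.011 + 3*15.999.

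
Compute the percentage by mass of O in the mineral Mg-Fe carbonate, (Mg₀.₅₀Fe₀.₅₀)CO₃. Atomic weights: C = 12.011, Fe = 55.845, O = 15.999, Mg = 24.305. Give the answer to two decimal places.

Molar mass of (Mg₀.₅₀Fe₀.₅₀)CO₃: 0.50*24.305 + 0.50*55.845 + 1*12.011 + 3*15.999 = 100.083 g/mol.
Mass of O per formula unit: 3 × 15.999 = 47.997 g.
Weight fraction O = 47.997 / 100.083 = 0.4796.

47.96 weight percent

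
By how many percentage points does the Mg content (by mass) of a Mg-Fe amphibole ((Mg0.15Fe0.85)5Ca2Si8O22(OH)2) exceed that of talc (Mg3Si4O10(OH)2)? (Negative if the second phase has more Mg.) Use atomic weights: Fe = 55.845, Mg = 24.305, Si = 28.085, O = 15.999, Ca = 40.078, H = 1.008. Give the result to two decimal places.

M((Mg0.15Fe0.85)5Ca2Si8O22(OH)2) = 946.398 g/mol, so wt% Mg = 18.229/946.398 × 100 = 1.93%.
M(Mg3Si4O10(OH)2) = 379.259 g/mol, so wt% Mg = 72.915/379.259 × 100 = 19.23%.
1.93 − 19.23 = -17.30 pp.

-17.30 percentage points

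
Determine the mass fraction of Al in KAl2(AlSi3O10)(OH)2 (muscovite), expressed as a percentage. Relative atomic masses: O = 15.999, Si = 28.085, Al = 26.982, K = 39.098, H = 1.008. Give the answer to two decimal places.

20.32 mass %

M(KAl2(AlSi3O10)(OH)2) = 398.303 g/mol.
Al contributes 3 × 26.982 = 80.946 g per mole.
80.946/398.303 = 0.2032 → 20.32%.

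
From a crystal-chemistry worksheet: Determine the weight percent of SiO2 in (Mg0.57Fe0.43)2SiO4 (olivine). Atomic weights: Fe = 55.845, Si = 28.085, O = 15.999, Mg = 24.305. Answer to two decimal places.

M((Mg0.57Fe0.43)2SiO4) = 167.815 g/mol; M(SiO2) = 60.083 g/mol.
Moles SiO2 per formula unit = 1 Si ÷ 1 = 1.0000.
SiO2 fraction = (1.0000 × 60.083) / 167.815 = 60.083/167.815 = 0.3580.

35.80 wt%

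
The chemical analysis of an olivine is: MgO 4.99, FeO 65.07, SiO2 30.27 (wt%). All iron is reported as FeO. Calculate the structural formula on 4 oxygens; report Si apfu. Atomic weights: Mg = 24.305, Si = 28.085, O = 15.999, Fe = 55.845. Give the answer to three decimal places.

MgO (M=40.304): mol = 0.12381; Mg = 0.12381, O = 0.12381.
FeO (M=71.844): mol = 0.90571; Fe = 0.90571, O = 0.90571.
SiO2 (M=60.083): mol = 0.50380; Si = 0.50380, O = 1.00760.
ΣO = 2.03712; factor = 4/ΣO = 1.96356.
Si apfu = 0.50380 × 1.96356 = 0.989.

0.989 Si apfu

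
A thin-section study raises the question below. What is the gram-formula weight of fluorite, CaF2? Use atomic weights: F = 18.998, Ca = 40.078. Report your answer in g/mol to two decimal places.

78.07 g/mol

The formula mass is the sum 1*40.078 + 2*18.998.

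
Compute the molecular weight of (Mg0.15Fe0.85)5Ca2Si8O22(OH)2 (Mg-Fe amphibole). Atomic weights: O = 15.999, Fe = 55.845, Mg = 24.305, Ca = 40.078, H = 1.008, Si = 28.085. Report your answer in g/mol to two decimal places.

M = 0.75·24.305 + 4.25·55.845 + 2·40.078 + 8·28.085 + 24·15.999 + 2·1.008

946.40 g/mol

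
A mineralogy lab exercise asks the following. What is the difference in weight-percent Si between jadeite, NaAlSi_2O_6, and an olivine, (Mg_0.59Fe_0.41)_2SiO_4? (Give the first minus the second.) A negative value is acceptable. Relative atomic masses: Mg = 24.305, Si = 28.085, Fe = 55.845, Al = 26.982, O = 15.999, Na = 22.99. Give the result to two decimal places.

10.93 percentage points

First mineral: 56.170 g Si in 202.136 g formula = 27.79 wt% Si.
Second mineral: 28.085 g Si in 166.554 g formula = 16.86 wt% Si.
27.79% − 16.86% gives a difference of 10.93 percentage points.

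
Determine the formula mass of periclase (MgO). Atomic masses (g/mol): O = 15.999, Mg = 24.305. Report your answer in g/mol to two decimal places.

40.30 g/mol

M = 1×24.305 + 1×15.999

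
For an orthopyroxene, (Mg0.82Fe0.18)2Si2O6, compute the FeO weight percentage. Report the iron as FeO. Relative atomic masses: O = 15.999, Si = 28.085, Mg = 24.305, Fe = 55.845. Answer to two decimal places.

12.19 wt%

M((Mg0.82Fe0.18)2Si2O6) = 212.128 g/mol; M(FeO) = 71.844 g/mol.
Moles FeO per formula unit = 0.36 Fe ÷ 1 = 0.3600.
FeO fraction = (0.3600 × 71.844) / 212.128 = 25.864/212.128 = 0.1219.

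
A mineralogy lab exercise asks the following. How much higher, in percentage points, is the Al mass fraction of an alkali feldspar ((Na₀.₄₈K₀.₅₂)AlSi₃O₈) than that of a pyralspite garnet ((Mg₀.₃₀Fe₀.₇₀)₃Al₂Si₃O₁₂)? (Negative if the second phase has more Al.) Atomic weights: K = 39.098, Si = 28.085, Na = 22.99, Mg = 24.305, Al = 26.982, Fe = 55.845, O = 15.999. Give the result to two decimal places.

-1.53 percentage points

Al in (Na₀.₄₈K₀.₅₂)AlSi₃O₈: molar mass 270.595 g/mol; 1×26.982 = 26.982 g → 9.97 wt%.
Al in (Mg₀.₃₀Fe₀.₇₀)₃Al₂Si₃O₁₂: molar mass 469.356 g/mol; 2×26.982 = 53.964 g → 11.50 wt%.
Difference = 9.97 − 11.50 = -1.53 percentage points.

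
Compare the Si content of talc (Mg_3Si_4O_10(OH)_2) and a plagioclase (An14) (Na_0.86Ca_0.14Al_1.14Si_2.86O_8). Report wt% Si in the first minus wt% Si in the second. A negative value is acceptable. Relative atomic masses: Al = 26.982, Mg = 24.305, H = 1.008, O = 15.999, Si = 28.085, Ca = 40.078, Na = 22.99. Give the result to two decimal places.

M(Mg_3Si_4O_10(OH)_2) = 379.259 g/mol, so wt% Si = 112.340/379.259 × 100 = 29.62%.
M(Na_0.86Ca_0.14Al_1.14Si_2.86O_8) = 264.457 g/mol, so wt% Si = 80.323/264.457 × 100 = 30.37%.
29.62 − 30.37 = -0.75 pp.

-0.75 percentage points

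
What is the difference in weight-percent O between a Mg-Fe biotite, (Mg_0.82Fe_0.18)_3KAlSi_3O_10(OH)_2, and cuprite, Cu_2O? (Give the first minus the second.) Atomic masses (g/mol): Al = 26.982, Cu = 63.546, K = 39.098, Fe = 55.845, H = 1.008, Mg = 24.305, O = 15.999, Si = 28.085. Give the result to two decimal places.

M((Mg_0.82Fe_0.18)_3KAlSi_3O_10(OH)_2) = 434.286 g/mol, so wt% O = 191.988/434.286 × 100 = 44.21%.
M(Cu_2O) = 143.091 g/mol, so wt% O = 15.999/143.091 × 100 = 11.18%.
44.21 − 11.18 = 33.03 pp.

33.03 percentage points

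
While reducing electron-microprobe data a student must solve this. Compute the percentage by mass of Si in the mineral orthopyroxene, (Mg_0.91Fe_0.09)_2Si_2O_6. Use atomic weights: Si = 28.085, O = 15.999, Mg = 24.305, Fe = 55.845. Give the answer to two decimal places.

27.21 mass %

Molar mass of (Mg_0.91Fe_0.09)_2Si_2O_6: 1.82·24.305 + 0.18·55.845 + 2·28.085 + 6·15.999 = 206.451 g/mol.
Mass of Si per formula unit: 2 × 28.085 = 56.170 g.
Weight fraction Si = 56.170 / 206.451 = 0.2721.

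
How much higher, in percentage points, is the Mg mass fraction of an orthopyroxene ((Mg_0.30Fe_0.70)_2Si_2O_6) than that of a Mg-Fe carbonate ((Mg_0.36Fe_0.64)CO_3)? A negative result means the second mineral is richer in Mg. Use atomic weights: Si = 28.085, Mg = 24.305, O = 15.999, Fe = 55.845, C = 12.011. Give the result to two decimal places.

First mineral: 14.583 g Mg in 244.930 g formula = 5.95 wt% Mg.
Second mineral: 8.750 g Mg in 104.499 g formula = 8.37 wt% Mg.
5.95% − 8.37% gives a difference of -2.42 percentage points.

-2.42 percentage points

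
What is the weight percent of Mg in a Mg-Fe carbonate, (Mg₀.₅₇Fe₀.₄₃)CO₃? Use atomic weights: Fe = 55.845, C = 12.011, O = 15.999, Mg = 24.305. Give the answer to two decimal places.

14.15 wt%

M((Mg₀.₅₇Fe₀.₄₃)CO₃) = 97.875 g/mol.
Mg contributes 0.57 × 24.305 = 13.854 g per mole.
13.854/97.875 = 0.1415 → 14.15%.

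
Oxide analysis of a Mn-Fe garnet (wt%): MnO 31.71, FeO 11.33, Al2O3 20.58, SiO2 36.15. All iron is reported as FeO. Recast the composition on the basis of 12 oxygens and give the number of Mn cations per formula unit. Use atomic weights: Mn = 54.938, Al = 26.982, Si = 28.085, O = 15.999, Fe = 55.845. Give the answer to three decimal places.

2.223 Mn apfu

MnO: 31.71/70.937 = 0.44702 mol → 0.44702 mol Mn, 0.44702 mol O.
FeO: 11.33/71.844 = 0.15770 mol → 0.15770 mol Fe, 0.15770 mol O.
Al2O3: 20.58/101.961 = 0.20184 mol → 0.40368 mol Al, 0.60552 mol O.
SiO2: 36.15/60.083 = 0.60167 mol → 0.60167 mol Si, 1.20334 mol O.
Total oxygen = 2.41358 mol. Normalization factor = 12/2.41358 = 4.97187.
Mn per 12 O = 0.44702 × 4.97187 = 2.223.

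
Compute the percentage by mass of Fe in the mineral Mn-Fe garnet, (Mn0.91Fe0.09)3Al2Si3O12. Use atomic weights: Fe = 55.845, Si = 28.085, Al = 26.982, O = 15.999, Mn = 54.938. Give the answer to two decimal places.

3.04 weight percent

M((Mn0.91Fe0.09)3Al2Si3O12) = 495.266 g/mol.
Fe contributes 0.27 × 55.845 = 15.078 g per mole.
15.078/495.266 = 0.0304 → 3.04%.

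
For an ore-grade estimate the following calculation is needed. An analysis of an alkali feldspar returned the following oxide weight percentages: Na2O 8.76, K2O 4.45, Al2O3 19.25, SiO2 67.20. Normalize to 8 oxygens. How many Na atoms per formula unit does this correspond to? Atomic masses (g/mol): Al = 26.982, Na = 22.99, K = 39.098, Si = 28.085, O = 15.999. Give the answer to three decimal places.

Na2O (M=61.979): mol = 0.14134; Na = 0.28268, O = 0.14134.
K2O (M=94.195): mol = 0.04724; K = 0.09448, O = 0.04724.
Al2O3 (M=101.961): mol = 0.18880; Al = 0.37760, O = 0.56640.
SiO2 (M=60.083): mol = 1.11845; Si = 1.11845, O = 2.23690.
ΣO = 2.99188; factor = 8/ΣO = 2.67390.
Na apfu = 0.28268 × 2.67390 = 0.756.

0.756 Na apfu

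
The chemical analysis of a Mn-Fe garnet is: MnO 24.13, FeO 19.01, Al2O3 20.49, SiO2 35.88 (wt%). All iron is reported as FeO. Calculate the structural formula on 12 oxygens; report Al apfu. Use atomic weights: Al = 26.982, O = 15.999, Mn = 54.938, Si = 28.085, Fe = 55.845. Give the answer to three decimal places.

2.008 Al apfu

24.13 wt% MnO ÷ 70.937 g/mol = 0.34016 mol, giving 0.34016 Mn and 0.34016 O.
19.01 wt% FeO ÷ 71.844 g/mol = 0.26460 mol, giving 0.26460 Fe and 0.26460 O.
20.49 wt% Al2O3 ÷ 101.961 g/mol = 0.20096 mol, giving 0.40192 Al and 0.60288 O.
35.88 wt% SiO2 ÷ 60.083 g/mol = 0.59717 mol, giving 0.59717 Si and 1.19434 O.
Oxygen sums to 2.40198; scaling by 12/2.40198 = 4.99588 puts the formula on 12 O.
Al: 0.40192 × 4.99588 = 2.008 atoms per formula unit.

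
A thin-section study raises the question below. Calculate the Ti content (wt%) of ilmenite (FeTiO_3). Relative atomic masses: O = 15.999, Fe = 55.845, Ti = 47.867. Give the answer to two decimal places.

M(FeTiO_3) = 151.709 g/mol.
Ti contributes 1 × 47.867 = 47.867 g per mole.
47.867/151.709 = 0.3155 → 31.55%.

31.55 wt%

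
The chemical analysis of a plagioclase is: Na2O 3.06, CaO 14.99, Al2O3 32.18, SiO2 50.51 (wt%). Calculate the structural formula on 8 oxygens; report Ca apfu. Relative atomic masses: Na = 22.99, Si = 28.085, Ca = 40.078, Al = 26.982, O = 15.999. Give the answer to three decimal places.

0.726 Ca apfu

Na2O: 3.06/61.979 = 0.04937 mol → 0.09874 mol Na, 0.04937 mol O.
CaO: 14.99/56.077 = 0.26731 mol → 0.26731 mol Ca, 0.26731 mol O.
Al2O3: 32.18/101.961 = 0.31561 mol → 0.63122 mol Al, 0.94683 mol O.
SiO2: 50.51/60.083 = 0.84067 mol → 0.84067 mol Si, 1.68134 mol O.
Total oxygen = 2.94485 mol. Normalization factor = 8/2.94485 = 2.71661.
Ca per 8 O = 0.26731 × 2.71661 = 0.726.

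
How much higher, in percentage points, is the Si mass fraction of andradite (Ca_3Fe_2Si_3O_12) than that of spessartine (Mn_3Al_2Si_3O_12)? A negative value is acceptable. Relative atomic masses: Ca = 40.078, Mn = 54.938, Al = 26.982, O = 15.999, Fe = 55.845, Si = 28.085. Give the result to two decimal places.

-0.44 percentage points

Si in Ca_3Fe_2Si_3O_12: molar mass 508.167 g/mol; 3×28.085 = 84.255 g → 16.58 wt%.
Si in Mn_3Al_2Si_3O_12: molar mass 495.021 g/mol; 3×28.085 = 84.255 g → 17.02 wt%.
Difference = 16.58 − 17.02 = -0.44 percentage points.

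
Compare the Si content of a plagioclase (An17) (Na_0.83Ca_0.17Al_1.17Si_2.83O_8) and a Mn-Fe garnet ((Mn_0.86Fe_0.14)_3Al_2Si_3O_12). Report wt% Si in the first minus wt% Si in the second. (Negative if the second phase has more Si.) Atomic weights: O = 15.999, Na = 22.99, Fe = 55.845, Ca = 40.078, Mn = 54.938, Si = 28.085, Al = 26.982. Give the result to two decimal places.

12.99 percentage points

M(Na_0.83Ca_0.17Al_1.17Si_2.83O_8) = 264.936 g/mol, so wt% Si = 79.481/264.936 × 100 = 30.00%.
M((Mn_0.86Fe_0.14)_3Al_2Si_3O_12) = 495.402 g/mol, so wt% Si = 84.255/495.402 × 100 = 17.01%.
30.00 − 17.01 = 12.99 pp.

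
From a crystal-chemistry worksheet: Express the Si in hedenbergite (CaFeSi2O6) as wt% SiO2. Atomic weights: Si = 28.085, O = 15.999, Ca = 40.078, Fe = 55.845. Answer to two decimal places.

Formula mass = 248.087 g/mol.
2 Si → 2.0000 mol SiO2 per formula unit; M(SiO2) = 60.083, so SiO2 mass = 120.166 g.
120.166/248.087 × 100 = 48.44 wt%.

48.44 wt%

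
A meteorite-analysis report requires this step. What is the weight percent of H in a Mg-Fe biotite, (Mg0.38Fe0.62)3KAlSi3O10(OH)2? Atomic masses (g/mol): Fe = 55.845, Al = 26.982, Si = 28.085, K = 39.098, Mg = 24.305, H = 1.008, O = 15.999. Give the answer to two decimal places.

0.42 mass %

M((Mg0.38Fe0.62)3KAlSi3O10(OH)2) = 475.918 g/mol.
H contributes 2 × 1.008 = 2.016 g per mole.
2.016/475.918 = 0.0042 → 0.42%.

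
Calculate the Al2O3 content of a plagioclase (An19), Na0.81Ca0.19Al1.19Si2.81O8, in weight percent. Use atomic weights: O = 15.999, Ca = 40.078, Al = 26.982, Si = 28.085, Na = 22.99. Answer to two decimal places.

Molar mass of Na0.81Ca0.19Al1.19Si2.81O8 = 0.81×22.99 + 0.19×40.078 + 1.19×26.982 + 2.81×28.085 + 8×15.999 = 265.256 g/mol.
Each formula unit contains 1.19 Al, equivalent to 1.19/2 = 0.5950 mol Al2O3.
M(Al2O3) = 2×26.982 + 3×15.999 = 101.961 g/mol.
Mass of Al2O3 per formula unit = 0.5950 × 101.961 = 60.667 g.
Al2O3 wt% = 60.667 / 265.256 × 100 = 22.87%.

22.87 wt%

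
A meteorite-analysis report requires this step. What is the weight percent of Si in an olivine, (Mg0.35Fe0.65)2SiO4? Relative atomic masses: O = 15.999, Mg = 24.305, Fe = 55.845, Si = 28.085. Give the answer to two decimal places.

15.46 weight percent

Formula mass = 0.70*24.305 + 1.30*55.845 + 1*28.085 + 4*15.999 = 181.693 g/mol, of which 28.085 g is Si.
So Si makes up 28.085/181.693 = 0.1546 of the mass, i.e. 15.46%.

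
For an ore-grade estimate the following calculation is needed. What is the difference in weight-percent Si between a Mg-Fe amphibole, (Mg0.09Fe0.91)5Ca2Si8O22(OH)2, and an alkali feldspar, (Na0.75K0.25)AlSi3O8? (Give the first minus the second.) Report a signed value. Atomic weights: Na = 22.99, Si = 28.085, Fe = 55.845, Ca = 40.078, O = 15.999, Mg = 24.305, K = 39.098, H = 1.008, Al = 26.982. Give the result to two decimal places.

-8.14 percentage points

Si in (Mg0.09Fe0.91)5Ca2Si8O22(OH)2: molar mass 955.860 g/mol; 8×28.085 = 224.680 g → 23.51 wt%.
Si in (Na0.75K0.25)AlSi3O8: molar mass 266.246 g/mol; 3×28.085 = 84.255 g → 31.65 wt%.
Difference = 23.51 − 31.65 = -8.14 percentage points.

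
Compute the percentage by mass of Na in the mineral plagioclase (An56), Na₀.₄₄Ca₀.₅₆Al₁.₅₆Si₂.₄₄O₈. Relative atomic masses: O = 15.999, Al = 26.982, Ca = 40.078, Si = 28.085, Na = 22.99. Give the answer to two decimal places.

Formula mass = 0.44·22.99 + 0.56·40.078 + 1.56·26.982 + 2.44·28.085 + 8·15.999 = 271.171 g/mol, of which 10.116 g is Na.
So Na makes up 10.116/271.171 = 0.0373 of the mass, i.e. 3.73%.

3.73 wt%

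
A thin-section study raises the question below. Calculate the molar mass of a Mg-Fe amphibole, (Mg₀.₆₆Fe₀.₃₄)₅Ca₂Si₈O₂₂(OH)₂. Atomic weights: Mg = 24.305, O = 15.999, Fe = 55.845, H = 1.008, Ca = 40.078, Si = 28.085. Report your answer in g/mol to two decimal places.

The formula mass is the sum 3.30*24.305 + 1.70*55.845 + 2*40.078 + 8*28.085 + 24*15.999 + 2*1.008.

865.97 g/mol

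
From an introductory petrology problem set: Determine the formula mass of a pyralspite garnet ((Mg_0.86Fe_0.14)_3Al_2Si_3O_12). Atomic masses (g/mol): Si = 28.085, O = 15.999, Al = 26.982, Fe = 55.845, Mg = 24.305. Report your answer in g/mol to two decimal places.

M = 2.58·24.305 + 0.42·55.845 + 2·26.982 + 3·28.085 + 12·15.999

416.37 g/mol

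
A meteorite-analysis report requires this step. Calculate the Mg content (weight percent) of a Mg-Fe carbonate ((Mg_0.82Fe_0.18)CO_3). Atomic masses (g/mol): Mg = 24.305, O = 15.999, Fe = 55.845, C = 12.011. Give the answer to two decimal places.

Formula mass = 0.82×24.305 + 0.18×55.845 + 1×12.011 + 3×15.999 = 89.990 g/mol, of which 19.930 g is Mg.
So Mg makes up 19.930/89.990 = 0.2215 of the mass, i.e. 22.15%.

22.15 weight percent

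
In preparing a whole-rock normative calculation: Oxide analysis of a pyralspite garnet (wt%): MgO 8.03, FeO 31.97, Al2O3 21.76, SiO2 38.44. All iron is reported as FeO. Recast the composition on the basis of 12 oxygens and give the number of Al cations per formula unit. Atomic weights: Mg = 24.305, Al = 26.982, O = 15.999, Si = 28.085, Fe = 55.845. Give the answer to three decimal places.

1.998 Al apfu

8.03 wt% MgO ÷ 40.304 g/mol = 0.19924 mol, giving 0.19924 Mg and 0.19924 O.
31.97 wt% FeO ÷ 71.844 g/mol = 0.44499 mol, giving 0.44499 Fe and 0.44499 O.
21.76 wt% Al2O3 ÷ 101.961 g/mol = 0.21341 mol, giving 0.42682 Al and 0.64023 O.
38.44 wt% SiO2 ÷ 60.083 g/mol = 0.63978 mol, giving 0.63978 Si and 1.27956 O.
Oxygen sums to 2.56402; scaling by 12/2.56402 = 4.68015 puts the formula on 12 O.
Al: 0.42682 × 4.68015 = 1.998 atoms per formula unit.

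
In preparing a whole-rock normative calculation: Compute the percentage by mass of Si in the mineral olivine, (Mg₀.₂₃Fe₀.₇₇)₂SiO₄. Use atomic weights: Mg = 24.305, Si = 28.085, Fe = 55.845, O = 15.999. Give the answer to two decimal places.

M((Mg₀.₂₃Fe₀.₇₇)₂SiO₄) = 189.263 g/mol.
Si contributes 1 × 28.085 = 28.085 g per mole.
28.085/189.263 = 0.1484 → 14.84%.

14.84 wt%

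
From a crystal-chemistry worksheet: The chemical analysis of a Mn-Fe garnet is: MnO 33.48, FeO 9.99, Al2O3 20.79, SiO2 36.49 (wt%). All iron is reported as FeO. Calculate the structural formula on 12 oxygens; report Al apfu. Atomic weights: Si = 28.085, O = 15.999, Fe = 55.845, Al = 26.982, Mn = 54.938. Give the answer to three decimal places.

2.008 Al apfu

MnO (M=70.937): mol = 0.47197; Mn = 0.47197, O = 0.47197.
FeO (M=71.844): mol = 0.13905; Fe = 0.13905, O = 0.13905.
Al2O3 (M=101.961): mol = 0.20390; Al = 0.40780, O = 0.61170.
SiO2 (M=60.083): mol = 0.60733; Si = 0.60733, O = 1.21466.
ΣO = 2.43738; factor = 12/ΣO = 4.92332.
Al apfu = 0.40780 × 4.92332 = 2.008.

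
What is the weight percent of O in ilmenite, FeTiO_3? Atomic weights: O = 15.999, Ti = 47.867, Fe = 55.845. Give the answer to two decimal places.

31.64 weight percent

Molar mass of FeTiO_3: 1*55.845 + 1*47.867 + 3*15.999 = 151.709 g/mol.
Mass of O per formula unit: 3 × 15.999 = 47.997 g.
Weight fraction O = 47.997 / 151.709 = 0.3164.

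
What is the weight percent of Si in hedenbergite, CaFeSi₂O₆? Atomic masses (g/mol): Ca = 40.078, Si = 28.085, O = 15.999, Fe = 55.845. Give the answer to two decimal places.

M(CaFeSi₂O₆) = 248.087 g/mol.
Si contributes 2 × 28.085 = 56.170 g per mole.
56.170/248.087 = 0.2264 → 22.64%.

22.64 wt%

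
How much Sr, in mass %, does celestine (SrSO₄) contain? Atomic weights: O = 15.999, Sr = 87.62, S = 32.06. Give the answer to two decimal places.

47.70 mass %

Formula mass = 1*87.62 + 1*32.06 + 4*15.999 = 183.676 g/mol, of which 87.620 g is Sr.
So Sr makes up 87.620/183.676 = 0.4770 of the mass, i.e. 47.70%.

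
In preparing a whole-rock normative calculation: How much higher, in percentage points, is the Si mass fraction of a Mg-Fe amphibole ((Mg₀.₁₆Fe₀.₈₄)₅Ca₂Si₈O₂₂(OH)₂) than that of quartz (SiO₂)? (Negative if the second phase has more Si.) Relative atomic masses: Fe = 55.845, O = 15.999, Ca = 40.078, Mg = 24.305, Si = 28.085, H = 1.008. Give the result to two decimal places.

-22.96 percentage points

Si in (Mg₀.₁₆Fe₀.₈₄)₅Ca₂Si₈O₂₂(OH)₂: molar mass 944.821 g/mol; 8×28.085 = 224.680 g → 23.78 wt%.
Si in SiO₂: molar mass 60.083 g/mol; 1×28.085 = 28.085 g → 46.74 wt%.
Difference = 23.78 − 46.74 = -22.96 percentage points.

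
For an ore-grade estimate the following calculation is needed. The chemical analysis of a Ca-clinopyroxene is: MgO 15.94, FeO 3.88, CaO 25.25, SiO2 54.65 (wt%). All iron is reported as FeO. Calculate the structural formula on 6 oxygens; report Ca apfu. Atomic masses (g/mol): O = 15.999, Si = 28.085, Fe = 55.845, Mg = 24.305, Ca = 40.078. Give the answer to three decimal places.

MgO (M=40.304): mol = 0.39549; Mg = 0.39549, O = 0.39549.
FeO (M=71.844): mol = 0.05401; Fe = 0.05401, O = 0.05401.
CaO (M=56.077): mol = 0.45027; Ca = 0.45027, O = 0.45027.
SiO2 (M=60.083): mol = 0.90958; Si = 0.90958, O = 1.81916.
ΣO = 2.71893; factor = 6/ΣO = 2.20675.
Ca apfu = 0.45027 × 2.20675 = 0.994.

0.994 Ca apfu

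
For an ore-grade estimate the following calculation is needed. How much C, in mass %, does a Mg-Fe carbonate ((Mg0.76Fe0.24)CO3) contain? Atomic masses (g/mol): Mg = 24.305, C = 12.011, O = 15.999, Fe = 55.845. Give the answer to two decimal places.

13.07 mass %

M((Mg0.76Fe0.24)CO3) = 91.883 g/mol.
C contributes 1 × 12.011 = 12.011 g per mole.
12.011/91.883 = 0.1307 → 13.07%.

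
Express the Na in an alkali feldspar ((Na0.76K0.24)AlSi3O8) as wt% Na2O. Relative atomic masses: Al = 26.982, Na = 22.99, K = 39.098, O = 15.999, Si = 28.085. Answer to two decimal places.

8.85 wt%

Molar mass of (Na0.76K0.24)AlSi3O8 = 0.76×22.99 + 0.24×39.098 + 1×26.982 + 3×28.085 + 8×15.999 = 266.085 g/mol.
Each formula unit contains 0.76 Na, equivalent to 0.76/2 = 0.3800 mol Na2O.
M(Na2O) = 2×22.99 + 1×15.999 = 61.979 g/mol.
Mass of Na2O per formula unit = 0.3800 × 61.979 = 23.552 g.
Na2O wt% = 23.552 / 266.085 × 100 = 8.85%.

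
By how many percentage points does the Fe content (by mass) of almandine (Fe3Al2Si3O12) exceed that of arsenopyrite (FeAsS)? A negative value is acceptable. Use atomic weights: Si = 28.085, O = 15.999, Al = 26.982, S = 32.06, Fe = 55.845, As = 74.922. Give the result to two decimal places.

First mineral: 167.535 g Fe in 497.742 g formula = 33.66 wt% Fe.
Second mineral: 55.845 g Fe in 162.827 g formula = 34.30 wt% Fe.
33.66% − 34.30% gives a difference of -0.64 percentage points.

-0.64 percentage points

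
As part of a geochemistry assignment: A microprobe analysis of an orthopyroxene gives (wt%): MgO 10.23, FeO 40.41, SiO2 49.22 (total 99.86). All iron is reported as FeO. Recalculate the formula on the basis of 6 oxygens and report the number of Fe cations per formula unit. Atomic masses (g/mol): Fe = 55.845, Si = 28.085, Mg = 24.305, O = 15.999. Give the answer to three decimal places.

1.375 Fe apfu

10.23 wt% MgO ÷ 40.304 g/mol = 0.25382 mol, giving 0.25382 Mg and 0.25382 O.
40.41 wt% FeO ÷ 71.844 g/mol = 0.56247 mol, giving 0.56247 Fe and 0.56247 O.
49.22 wt% SiO2 ÷ 60.083 g/mol = 0.81920 mol, giving 0.81920 Si and 1.63840 O.
Oxygen sums to 2.45469; scaling by 6/2.45469 = 2.44430 puts the formula on 6 O.
Fe: 0.56247 × 2.44430 = 1.375 atoms per formula unit.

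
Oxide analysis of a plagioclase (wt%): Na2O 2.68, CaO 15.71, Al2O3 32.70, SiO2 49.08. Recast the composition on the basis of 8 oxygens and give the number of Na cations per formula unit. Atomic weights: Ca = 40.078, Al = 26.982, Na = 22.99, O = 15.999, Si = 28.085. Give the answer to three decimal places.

0.237 Na apfu

Na2O: 2.68/61.979 = 0.04324 mol → 0.08648 mol Na, 0.04324 mol O.
CaO: 15.71/56.077 = 0.28015 mol → 0.28015 mol Ca, 0.28015 mol O.
Al2O3: 32.70/101.961 = 0.32071 mol → 0.64142 mol Al, 0.96213 mol O.
SiO2: 49.08/60.083 = 0.81687 mol → 0.81687 mol Si, 1.63374 mol O.
Total oxygen = 2.91926 mol. Normalization factor = 8/2.91926 = 2.74042.
Na per 8 O = 0.08648 × 2.74042 = 0.237.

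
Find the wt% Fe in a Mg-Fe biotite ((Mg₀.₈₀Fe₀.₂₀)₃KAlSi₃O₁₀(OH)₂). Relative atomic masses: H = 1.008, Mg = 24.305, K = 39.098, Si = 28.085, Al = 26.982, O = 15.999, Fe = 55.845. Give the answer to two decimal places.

7.68 wt%

M((Mg₀.₈₀Fe₀.₂₀)₃KAlSi₃O₁₀(OH)₂) = 436.178 g/mol.
Fe contributes 0.60 × 55.845 = 33.507 g per mole.
33.507/436.178 = 0.0768 → 7.68%.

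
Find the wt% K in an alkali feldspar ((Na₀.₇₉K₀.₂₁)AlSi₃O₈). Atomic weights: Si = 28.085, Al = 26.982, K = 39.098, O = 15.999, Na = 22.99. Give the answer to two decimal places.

Formula mass = 0.79·22.99 + 0.21·39.098 + 1·26.982 + 3·28.085 + 8·15.999 = 265.602 g/mol, of which 8.211 g is K.
So K makes up 8.211/265.602 = 0.0309 of the mass, i.e. 3.09%.

3.09 weight percent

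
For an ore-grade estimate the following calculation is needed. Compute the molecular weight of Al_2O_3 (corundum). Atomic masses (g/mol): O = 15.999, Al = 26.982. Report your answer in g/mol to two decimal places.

The formula mass is the sum 2·26.982 + 3·15.999.

101.96 g/mol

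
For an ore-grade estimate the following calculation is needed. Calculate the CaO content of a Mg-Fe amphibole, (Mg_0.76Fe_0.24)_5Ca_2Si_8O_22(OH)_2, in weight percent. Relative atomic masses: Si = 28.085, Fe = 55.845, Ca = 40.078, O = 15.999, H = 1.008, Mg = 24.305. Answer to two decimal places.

13.19 wt%

Molar mass of (Mg_0.76Fe_0.24)_5Ca_2Si_8O_22(OH)_2 = 3.80×24.305 + 1.20×55.845 + 2×40.078 + 8×28.085 + 24×15.999 + 2×1.008 = 850.201 g/mol.
Each formula unit contains 2 Ca, equivalent to 2/1 = 2.0000 mol CaO.
M(CaO) = 1×40.078 + 1×15.999 = 56.077 g/mol.
Mass of CaO per formula unit = 2.0000 × 56.077 = 112.154 g.
CaO wt% = 112.154 / 850.201 × 100 = 13.19%.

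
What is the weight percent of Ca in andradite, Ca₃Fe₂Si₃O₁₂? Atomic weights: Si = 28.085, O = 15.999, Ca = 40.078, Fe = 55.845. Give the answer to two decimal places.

23.66 weight percent

Molar mass of Ca₃Fe₂Si₃O₁₂: 3×40.078 + 2×55.845 + 3×28.085 + 12×15.999 = 508.167 g/mol.
Mass of Ca per formula unit: 3 × 40.078 = 120.234 g.
Weight fraction Ca = 120.234 / 508.167 = 0.2366.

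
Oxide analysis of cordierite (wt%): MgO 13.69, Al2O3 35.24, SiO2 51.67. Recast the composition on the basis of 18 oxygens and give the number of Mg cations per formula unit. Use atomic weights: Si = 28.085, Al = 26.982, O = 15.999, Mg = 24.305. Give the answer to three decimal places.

MgO: 13.69/40.304 = 0.33967 mol → 0.33967 mol Mg, 0.33967 mol O.
Al2O3: 35.24/101.961 = 0.34562 mol → 0.69124 mol Al, 1.03686 mol O.
SiO2: 51.67/60.083 = 0.85998 mol → 0.85998 mol Si, 1.71996 mol O.
Total oxygen = 3.09649 mol. Normalization factor = 18/3.09649 = 5.81303.
Mg per 18 O = 0.33967 × 5.81303 = 1.975.

1.975 Mg apfu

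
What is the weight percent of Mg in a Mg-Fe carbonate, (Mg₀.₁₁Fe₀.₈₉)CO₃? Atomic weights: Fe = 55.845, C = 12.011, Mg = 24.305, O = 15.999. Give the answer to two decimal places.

2.38 mass %

M((Mg₀.₁₁Fe₀.₈₉)CO₃) = 112.384 g/mol.
Mg contributes 0.11 × 24.305 = 2.674 g per mole.
2.674/112.384 = 0.0238 → 2.38%.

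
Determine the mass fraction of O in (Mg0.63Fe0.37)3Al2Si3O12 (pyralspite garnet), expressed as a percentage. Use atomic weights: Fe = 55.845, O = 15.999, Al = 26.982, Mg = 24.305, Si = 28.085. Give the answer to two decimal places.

Molar mass of (Mg0.63Fe0.37)3Al2Si3O12: 1.89·24.305 + 1.11·55.845 + 2·26.982 + 3·28.085 + 12·15.999 = 438.131 g/mol.
Mass of O per formula unit: 12 × 15.999 = 191.988 g.
Weight fraction O = 191.988 / 438.131 = 0.4382.

43.82 mass %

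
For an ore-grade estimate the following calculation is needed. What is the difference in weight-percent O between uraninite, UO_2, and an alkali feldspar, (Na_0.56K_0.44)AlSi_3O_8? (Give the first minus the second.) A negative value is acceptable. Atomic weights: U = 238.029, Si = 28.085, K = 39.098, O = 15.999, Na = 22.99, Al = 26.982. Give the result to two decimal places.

O in UO_2: molar mass 270.027 g/mol; 2×15.999 = 31.998 g → 11.85 wt%.
O in (Na_0.56K_0.44)AlSi_3O_8: molar mass 269.307 g/mol; 8×15.999 = 127.992 g → 47.53 wt%.
Difference = 11.85 − 47.53 = -35.68 percentage points.

-35.68 percentage points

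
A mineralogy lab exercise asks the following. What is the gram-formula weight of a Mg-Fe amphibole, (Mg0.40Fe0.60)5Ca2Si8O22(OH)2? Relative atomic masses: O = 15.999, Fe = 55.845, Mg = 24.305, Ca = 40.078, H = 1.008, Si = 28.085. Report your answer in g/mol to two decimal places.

M = 2×24.305 + 3×55.845 + 2×40.078 + 8×28.085 + 24×15.999 + 2×1.008

906.97 g/mol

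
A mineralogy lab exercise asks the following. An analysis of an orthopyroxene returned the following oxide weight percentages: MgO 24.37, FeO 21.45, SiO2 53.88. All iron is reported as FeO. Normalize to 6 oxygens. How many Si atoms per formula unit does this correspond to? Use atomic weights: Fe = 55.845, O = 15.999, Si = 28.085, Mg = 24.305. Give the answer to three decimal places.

1.995 Si apfu

MgO: 24.37/40.304 = 0.60465 mol → 0.60465 mol Mg, 0.60465 mol O.
FeO: 21.45/71.844 = 0.29856 mol → 0.29856 mol Fe, 0.29856 mol O.
SiO2: 53.88/60.083 = 0.89676 mol → 0.89676 mol Si, 1.79352 mol O.
Total oxygen = 2.69673 mol. Normalization factor = 6/2.69673 = 2.22492.
Si per 6 O = 0.89676 × 2.22492 = 1.995.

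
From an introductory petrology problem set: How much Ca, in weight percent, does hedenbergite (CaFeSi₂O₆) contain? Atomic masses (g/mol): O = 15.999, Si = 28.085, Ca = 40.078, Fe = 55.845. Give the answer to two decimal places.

16.15 weight percent

Formula mass = 1×40.078 + 1×55.845 + 2×28.085 + 6×15.999 = 248.087 g/mol, of which 40.078 g is Ca.
So Ca makes up 40.078/248.087 = 0.1615 of the mass, i.e. 16.15%.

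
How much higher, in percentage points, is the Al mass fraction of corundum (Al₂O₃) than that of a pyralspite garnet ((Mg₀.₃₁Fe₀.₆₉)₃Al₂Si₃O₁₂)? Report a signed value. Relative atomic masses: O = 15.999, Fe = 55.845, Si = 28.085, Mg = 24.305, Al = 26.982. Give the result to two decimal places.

41.41 percentage points

First mineral: 53.964 g Al in 101.961 g formula = 52.93 wt% Al.
Second mineral: 53.964 g Al in 468.410 g formula = 11.52 wt% Al.
52.93% − 11.52% gives a difference of 41.41 percentage points.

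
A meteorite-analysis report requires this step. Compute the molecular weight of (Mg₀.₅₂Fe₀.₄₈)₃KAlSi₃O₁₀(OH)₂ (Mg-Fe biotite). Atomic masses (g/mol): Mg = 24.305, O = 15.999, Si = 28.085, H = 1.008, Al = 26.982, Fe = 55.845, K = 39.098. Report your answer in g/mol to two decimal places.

462.67 g/mol

The formula mass is the sum 1.56(24.305) + 1.44(55.845) + 1(39.098) + 1(26.982) + 3(28.085) + 12(15.999) + 2(1.008).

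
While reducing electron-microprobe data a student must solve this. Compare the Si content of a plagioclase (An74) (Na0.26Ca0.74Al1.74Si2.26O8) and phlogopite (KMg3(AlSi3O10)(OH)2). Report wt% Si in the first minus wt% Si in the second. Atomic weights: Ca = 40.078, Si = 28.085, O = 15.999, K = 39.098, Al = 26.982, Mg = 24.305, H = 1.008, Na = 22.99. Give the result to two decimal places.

M(Na0.26Ca0.74Al1.74Si2.26O8) = 274.048 g/mol, so wt% Si = 63.472/274.048 × 100 = 23.16%.
M(KMg3(AlSi3O10)(OH)2) = 417.254 g/mol, so wt% Si = 84.255/417.254 × 100 = 20.19%.
23.16 − 20.19 = 2.97 pp.

2.97 percentage points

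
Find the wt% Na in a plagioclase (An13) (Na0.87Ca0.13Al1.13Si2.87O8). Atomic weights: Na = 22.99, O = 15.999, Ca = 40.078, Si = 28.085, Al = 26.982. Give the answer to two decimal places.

M(Na0.87Ca0.13Al1.13Si2.87O8) = 264.297 g/mol.
Na contributes 0.87 × 22.99 = 20.001 g per mole.
20.001/264.297 = 0.0757 → 7.57%.

7.57 weight percent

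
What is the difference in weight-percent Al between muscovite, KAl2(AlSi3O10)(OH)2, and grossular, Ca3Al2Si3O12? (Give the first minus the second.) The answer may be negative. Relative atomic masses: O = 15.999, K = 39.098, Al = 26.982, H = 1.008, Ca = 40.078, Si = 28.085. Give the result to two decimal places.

Al in KAl2(AlSi3O10)(OH)2: molar mass 398.303 g/mol; 3×26.982 = 80.946 g → 20.32 wt%.
Al in Ca3Al2Si3O12: molar mass 450.441 g/mol; 2×26.982 = 53.964 g → 11.98 wt%.
Difference = 20.32 − 11.98 = 8.34 percentage points.

8.34 percentage points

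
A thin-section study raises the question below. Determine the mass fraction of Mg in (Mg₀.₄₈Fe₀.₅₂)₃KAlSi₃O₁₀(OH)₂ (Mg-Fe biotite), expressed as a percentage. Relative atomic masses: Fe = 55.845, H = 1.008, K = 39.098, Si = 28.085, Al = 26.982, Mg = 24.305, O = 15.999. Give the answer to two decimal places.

7.50 wt%

Molar mass of (Mg₀.₄₈Fe₀.₅₂)₃KAlSi₃O₁₀(OH)₂: 1.44*24.305 + 1.56*55.845 + 1*39.098 + 1*26.982 + 3*28.085 + 12*15.999 + 2*1.008 = 466.456 g/mol.
Mass of Mg per formula unit: 1.44 × 24.305 = 34.999 g.
Weight fraction Mg = 34.999 / 466.456 = 0.0750.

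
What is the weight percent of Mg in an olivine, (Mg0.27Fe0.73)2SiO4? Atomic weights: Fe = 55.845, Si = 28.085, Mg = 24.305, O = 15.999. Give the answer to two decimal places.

Molar mass of (Mg0.27Fe0.73)2SiO4: 0.54×24.305 + 1.46×55.845 + 1×28.085 + 4×15.999 = 186.739 g/mol.
Mass of Mg per formula unit: 0.54 × 24.305 = 13.125 g.
Weight fraction Mg = 13.125 / 186.739 = 0.0703.

7.03 wt%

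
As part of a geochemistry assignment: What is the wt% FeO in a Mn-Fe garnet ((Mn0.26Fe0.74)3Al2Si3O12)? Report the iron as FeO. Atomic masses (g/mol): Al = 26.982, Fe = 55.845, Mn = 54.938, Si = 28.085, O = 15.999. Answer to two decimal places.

32.09 wt%

M((Mn0.26Fe0.74)3Al2Si3O12) = 497.035 g/mol; M(FeO) = 71.844 g/mol.
Moles FeO per formula unit = 2.22 Fe ÷ 1 = 2.2200.
FeO fraction = (2.2200 × 71.844) / 497.035 = 159.494/497.035 = 0.3209.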